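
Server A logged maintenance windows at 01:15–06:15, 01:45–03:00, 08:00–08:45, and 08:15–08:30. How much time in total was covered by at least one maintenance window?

Merged: 01:15–06:15, 08:00–08:45.
Lengths: 5 h + 45 min = 5 h 45 min.

5 h 45 min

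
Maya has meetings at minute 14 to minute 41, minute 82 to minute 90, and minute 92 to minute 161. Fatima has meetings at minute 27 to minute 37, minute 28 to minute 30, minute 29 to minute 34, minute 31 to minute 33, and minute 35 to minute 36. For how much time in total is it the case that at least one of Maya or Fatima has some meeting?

104 minutes

Merge the second list: minute 27 to minute 37.
A ∪ B = minute 14 to minute 41, minute 82 to minute 90, minute 92 to minute 161.
Total: 27 minutes + 8 minutes + 69 minutes = 104 minutes.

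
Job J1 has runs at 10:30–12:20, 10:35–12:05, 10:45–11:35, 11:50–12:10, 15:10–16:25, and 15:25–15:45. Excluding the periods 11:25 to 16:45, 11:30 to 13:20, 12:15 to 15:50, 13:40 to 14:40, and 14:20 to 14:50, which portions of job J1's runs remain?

First set merges to 10:30–12:20, 15:10–16:25.
Second set merges to 11:25–16:45.
10:30–12:20 with B removed leaves 10:30–11:25.
15:10–16:25 lies entirely inside B → drops out.

10:30–11:25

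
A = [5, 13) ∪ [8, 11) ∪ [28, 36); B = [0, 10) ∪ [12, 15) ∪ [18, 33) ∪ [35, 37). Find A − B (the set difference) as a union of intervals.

A, merged: [5, 13), [28, 36).
[5, 13) minus B → [10, 12).
[28, 36) minus B → [33, 35).

[10, 12) ∪ [33, 35)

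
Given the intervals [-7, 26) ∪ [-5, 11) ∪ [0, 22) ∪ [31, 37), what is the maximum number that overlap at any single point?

3

Sweep endpoints in order; track running count of active intervals.
Peak of 3 reached at 0.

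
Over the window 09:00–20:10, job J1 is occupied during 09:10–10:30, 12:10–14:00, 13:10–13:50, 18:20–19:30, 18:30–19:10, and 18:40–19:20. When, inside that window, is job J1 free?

09:00–09:10, 10:30–12:10, 14:00–18:20, 19:30–20:10

The merged coverage is 09:10–10:30, 12:10–14:00, 18:20–19:30.
Uncovered inside 09:00–20:10: 09:00–09:10, 10:30–12:10, 14:00–18:20, 19:30–20:10.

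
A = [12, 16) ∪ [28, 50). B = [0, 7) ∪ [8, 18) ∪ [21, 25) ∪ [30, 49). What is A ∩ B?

[12, 16) ∪ [30, 49)

[12, 16) meets the second set on [12, 16).
[28, 50) meets the second set on [30, 49).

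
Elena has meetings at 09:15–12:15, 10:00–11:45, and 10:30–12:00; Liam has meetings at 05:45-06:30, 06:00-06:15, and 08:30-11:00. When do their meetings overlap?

09:15-11:00

Merge the first list: 09:15-12:15.
Merge the second list: 05:45-06:30, 08:30-11:00.
09:15-12:15 ∩ B → 09:15-11:00.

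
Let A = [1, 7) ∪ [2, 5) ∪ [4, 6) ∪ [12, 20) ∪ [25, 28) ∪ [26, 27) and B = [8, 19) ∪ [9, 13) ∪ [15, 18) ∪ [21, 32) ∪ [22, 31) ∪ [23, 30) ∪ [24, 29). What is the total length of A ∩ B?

10

A, merged: [1, 7), [12, 20), [25, 28).
B, merged: [8, 19), [21, 32).
A ∩ B = [12, 19), [25, 28).
Total: 7 + 3 = 10.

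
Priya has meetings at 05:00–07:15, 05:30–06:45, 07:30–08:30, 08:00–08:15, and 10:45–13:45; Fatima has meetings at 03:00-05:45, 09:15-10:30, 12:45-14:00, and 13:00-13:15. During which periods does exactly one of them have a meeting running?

A, merged: 05:00–07:15, 07:30–08:30, 10:45–13:45.
B, merged: 03:00–05:45, 09:15–10:30, 12:45–14:00.
Only in the first: 05:45–07:15, 07:30–08:30, 10:45–12:45.
Only in the second: 03:00–05:00, 09:15–10:30, 13:45–14:00.
Together these are the periods covered by exactly one.

03:00–05:00, 05:45–07:15, 07:30–08:30, 09:15–10:30, 10:45–12:45, 13:45–14:00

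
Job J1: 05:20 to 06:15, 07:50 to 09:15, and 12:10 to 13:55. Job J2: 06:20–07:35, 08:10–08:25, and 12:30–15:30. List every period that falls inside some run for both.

05:20–06:15 meets no B interval.
07:50–09:15 ∩ B → 08:10–08:25.
12:10–13:55 ∩ B → 12:30–13:55.

08:10–08:25, 12:30–13:55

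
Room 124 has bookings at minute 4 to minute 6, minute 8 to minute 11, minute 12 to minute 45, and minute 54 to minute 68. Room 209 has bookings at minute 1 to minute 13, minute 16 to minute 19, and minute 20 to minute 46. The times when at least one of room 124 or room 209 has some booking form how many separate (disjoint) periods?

A ∪ B = minute 1 to minute 46, minute 54 to minute 68.
That is 2 disjoint pieces.

2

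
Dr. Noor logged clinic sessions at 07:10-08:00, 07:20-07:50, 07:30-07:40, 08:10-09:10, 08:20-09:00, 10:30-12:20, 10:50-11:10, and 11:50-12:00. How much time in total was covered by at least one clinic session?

Merged: 07:10-08:00, 08:10-09:10, 10:30-12:20.
Lengths: 50 min + 1 h + 1 h 50 min = 3 h 40 min.

3 h 40 min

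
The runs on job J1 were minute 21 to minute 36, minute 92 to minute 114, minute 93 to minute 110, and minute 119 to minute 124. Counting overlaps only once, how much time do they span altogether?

42 minutes

Merged: minute 21 to minute 36, minute 92 to minute 114, minute 119 to minute 124.
Lengths: 15 minutes + 22 minutes + 5 minutes = 42 minutes.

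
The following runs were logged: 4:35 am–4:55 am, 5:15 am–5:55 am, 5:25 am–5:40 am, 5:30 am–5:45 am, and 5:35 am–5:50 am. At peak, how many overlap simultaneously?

Sweep endpoints in order; track running count of active intervals.
Peak of 4 reached at 5:35 am.

4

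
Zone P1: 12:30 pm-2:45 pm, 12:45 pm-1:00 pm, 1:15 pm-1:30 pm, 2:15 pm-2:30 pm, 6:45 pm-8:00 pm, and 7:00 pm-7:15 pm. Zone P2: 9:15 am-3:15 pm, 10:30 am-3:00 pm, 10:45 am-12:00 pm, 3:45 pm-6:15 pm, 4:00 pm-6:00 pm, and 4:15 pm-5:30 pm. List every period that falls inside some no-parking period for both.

12:30 pm–2:45 pm

A, merged: 12:30 pm–2:45 pm, 6:45 pm–8:00 pm.
B, merged: 9:15 am–3:15 pm, 3:45 pm–6:15 pm.
12:30 pm–2:45 pm meets the second set on 12:30 pm–2:45 pm.
6:45 pm–8:00 pm: no overlap with the second set.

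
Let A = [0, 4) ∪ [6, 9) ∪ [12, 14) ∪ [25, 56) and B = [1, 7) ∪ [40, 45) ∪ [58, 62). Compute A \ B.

[0, 4) \ B = [0, 1).
[6, 9) \ B = [7, 9).
[12, 14): nothing removed.
[25, 56) \ B = [25, 40), [45, 56).

[0, 1) ∪ [7, 9) ∪ [12, 14) ∪ [25, 40) ∪ [45, 56)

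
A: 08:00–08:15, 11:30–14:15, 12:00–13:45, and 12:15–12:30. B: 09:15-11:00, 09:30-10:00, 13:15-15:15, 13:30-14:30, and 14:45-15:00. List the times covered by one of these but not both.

First set merges to 08:00–08:15, 11:30–14:15.
Second set merges to 09:15–11:00, 13:15–15:15.
A \ B = 08:00–08:15, 11:30–13:15.
B \ A = 09:15–11:00, 14:15–15:15.
Union of the two gives the symmetric difference.

08:00–08:15, 09:15–11:00, 11:30–13:15, 14:15–15:15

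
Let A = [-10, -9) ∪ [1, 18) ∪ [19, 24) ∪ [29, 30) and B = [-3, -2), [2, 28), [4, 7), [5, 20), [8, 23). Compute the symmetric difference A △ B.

Second set merges to [-3, -2), [2, 28).
Only in the first: [-10, -9), [1, 2), [29, 30).
Only in the second: [-3, -2), [18, 19), [24, 28).
Together these are the periods covered by exactly one.

[-10, -9) ∪ [-3, -2) ∪ [1, 2) ∪ [18, 19) ∪ [24, 28) ∪ [29, 30)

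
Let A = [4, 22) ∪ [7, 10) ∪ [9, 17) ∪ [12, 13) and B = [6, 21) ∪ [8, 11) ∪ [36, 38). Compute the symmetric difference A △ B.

[4, 6) ∪ [21, 22) ∪ [36, 38)

First set merges to [4, 22).
Second set merges to [6, 21), [36, 38).
Only in the first: [4, 6), [21, 22).
Only in the second: [36, 38).
Together these are the periods covered by exactly one.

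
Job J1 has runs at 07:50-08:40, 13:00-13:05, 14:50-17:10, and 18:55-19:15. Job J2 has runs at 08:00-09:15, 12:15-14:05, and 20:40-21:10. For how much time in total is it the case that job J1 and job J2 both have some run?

A ∩ B = 08:00–08:40, 13:00–13:05.
Total: 40 min + 5 min = 45 min.

45 min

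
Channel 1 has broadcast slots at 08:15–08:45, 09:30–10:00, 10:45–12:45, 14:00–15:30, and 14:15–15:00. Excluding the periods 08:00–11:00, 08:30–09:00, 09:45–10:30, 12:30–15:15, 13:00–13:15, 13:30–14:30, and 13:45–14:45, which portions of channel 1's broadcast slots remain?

Merge the first list: 08:15–08:45, 09:30–10:00, 10:45–12:45, 14:00–15:30.
Merge the second list: 08:00–11:00, 12:30–15:15.
08:15–08:45: entirely removed.
09:30–10:00: entirely removed.
10:45–12:45 \ B = 11:00–12:30.
14:00–15:30 \ B = 15:15–15:30.

11:00–12:30, 15:15–15:30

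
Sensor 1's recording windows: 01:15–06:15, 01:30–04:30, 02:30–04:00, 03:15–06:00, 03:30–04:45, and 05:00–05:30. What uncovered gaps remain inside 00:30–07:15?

00:30-01:15, 06:15-07:15

After merging, the occupied span is 01:15-06:15.
Complement within 00:30-07:15: 00:30-01:15, 06:15-07:15.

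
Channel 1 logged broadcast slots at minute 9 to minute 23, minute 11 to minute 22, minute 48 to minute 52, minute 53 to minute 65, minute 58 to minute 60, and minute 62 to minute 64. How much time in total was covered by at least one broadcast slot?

30 minutes

Merged: minute 9 to minute 23, minute 48 to minute 52, minute 53 to minute 65.
Lengths: 14 minutes + 4 minutes + 12 minutes = 30 minutes.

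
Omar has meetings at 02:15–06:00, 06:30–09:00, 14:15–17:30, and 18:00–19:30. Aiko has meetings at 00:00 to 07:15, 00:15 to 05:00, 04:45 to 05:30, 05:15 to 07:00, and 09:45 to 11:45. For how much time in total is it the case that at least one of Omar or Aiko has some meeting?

Second set merges to 00:00-07:15, 09:45-11:45.
A ∪ B = 00:00-09:00, 09:45-11:45, 14:15-17:30, 18:00-19:30.
Total: 9 h + 2 h + 3 h 15 min + 1 h 30 min = 15 h 45 min.

15 h 45 min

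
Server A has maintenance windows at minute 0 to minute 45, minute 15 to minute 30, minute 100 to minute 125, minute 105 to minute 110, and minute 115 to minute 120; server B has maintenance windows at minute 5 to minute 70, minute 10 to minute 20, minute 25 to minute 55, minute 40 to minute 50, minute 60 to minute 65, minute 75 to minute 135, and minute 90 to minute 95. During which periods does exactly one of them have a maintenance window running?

minute 0 to minute 5, minute 45 to minute 70, minute 75 to minute 100, minute 125 to minute 135

Merge the first list: minute 0 to minute 45, minute 100 to minute 125.
Merge the second list: minute 5 to minute 70, minute 75 to minute 135.
A but not B: minute 0 to minute 5.
B but not A: minute 45 to minute 70, minute 75 to minute 100, minute 125 to minute 135.
Combining gives A △ B.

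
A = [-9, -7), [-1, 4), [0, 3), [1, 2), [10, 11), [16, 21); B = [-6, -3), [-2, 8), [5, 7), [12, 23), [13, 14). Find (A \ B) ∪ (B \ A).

[-9, -7) ∪ [-6, -3) ∪ [-2, -1) ∪ [4, 8) ∪ [10, 11) ∪ [12, 16) ∪ [21, 23)

A, merged: [-9, -7), [-1, 4), [10, 11), [16, 21).
B, merged: [-6, -3), [-2, 8), [12, 23).
A \ B = [-9, -7), [10, 11).
B \ A = [-6, -3), [-2, -1), [4, 8), [12, 16), [21, 23).
Union of the two gives the symmetric difference.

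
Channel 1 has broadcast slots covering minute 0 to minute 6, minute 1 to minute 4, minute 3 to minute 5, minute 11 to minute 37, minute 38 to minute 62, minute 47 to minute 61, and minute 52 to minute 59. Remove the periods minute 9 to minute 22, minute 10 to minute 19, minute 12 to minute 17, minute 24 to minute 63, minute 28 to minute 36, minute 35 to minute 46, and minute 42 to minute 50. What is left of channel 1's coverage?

minute 0 to minute 6, minute 22 to minute 24

A, merged: minute 0 to minute 6, minute 11 to minute 37, minute 38 to minute 62.
B, merged: minute 9 to minute 22, minute 24 to minute 63.
minute 0 to minute 6 is untouched.
minute 11 to minute 37 with B removed leaves minute 22 to minute 24.
minute 38 to minute 62 lies entirely inside B → drops out.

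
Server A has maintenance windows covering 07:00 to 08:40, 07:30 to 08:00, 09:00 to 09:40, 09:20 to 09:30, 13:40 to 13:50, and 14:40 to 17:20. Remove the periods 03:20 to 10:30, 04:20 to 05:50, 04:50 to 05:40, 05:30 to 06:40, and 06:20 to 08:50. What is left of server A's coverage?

13:40-13:50, 14:40-17:20

A, merged: 07:00-08:40, 09:00-09:40, 13:40-13:50, 14:40-17:20.
B, merged: 03:20-10:30.
07:00-08:40: entirely removed.
09:00-09:40: entirely removed.
13:40-13:50: nothing removed.
14:40-17:20: nothing removed.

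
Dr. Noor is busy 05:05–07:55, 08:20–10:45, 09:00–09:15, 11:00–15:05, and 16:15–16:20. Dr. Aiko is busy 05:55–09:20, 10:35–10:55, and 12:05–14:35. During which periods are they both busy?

05:55-07:55, 08:20-09:20, 10:35-10:45, 12:05-14:35

Merge the first list: 05:05-07:55, 08:20-10:45, 11:00-15:05, 16:15-16:20.
05:05-07:55 ∩ B → 05:55-07:55.
08:20-10:45 ∩ B → 08:20-09:20, 10:35-10:45.
11:00-15:05 ∩ B → 12:05-14:35.
16:15-16:20 meets no B interval.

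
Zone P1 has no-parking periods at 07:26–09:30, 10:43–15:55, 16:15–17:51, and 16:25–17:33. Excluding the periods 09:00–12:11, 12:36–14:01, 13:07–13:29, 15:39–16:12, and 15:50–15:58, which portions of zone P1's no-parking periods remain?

07:26–09:00, 12:11–12:36, 14:01–15:39, 16:15–17:51

Merge the first list: 07:26–09:30, 10:43–15:55, 16:15–17:51.
Merge the second list: 09:00–12:11, 12:36–14:01, 15:39–16:12.
07:26–09:30 \ B = 07:26–09:00.
10:43–15:55 \ B = 12:11–12:36, 14:01–15:39.
16:15–17:51: nothing removed.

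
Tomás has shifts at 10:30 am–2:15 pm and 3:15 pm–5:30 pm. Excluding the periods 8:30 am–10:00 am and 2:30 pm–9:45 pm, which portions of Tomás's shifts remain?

10:30 am–2:15 pm: nothing removed.
3:15 pm–5:30 pm: entirely removed.

10:30 am–2:15 pm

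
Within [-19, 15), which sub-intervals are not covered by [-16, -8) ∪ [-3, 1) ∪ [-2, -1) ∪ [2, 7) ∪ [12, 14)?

Covered (merged): [-16, -8), [-3, 1), [2, 7), [12, 14).
Uncovered inside [-19, 15): [-19, -16), [-8, -3), [1, 2), [7, 12), [14, 15).

[-19, -16) ∪ [-8, -3) ∪ [1, 2) ∪ [7, 12) ∪ [14, 15)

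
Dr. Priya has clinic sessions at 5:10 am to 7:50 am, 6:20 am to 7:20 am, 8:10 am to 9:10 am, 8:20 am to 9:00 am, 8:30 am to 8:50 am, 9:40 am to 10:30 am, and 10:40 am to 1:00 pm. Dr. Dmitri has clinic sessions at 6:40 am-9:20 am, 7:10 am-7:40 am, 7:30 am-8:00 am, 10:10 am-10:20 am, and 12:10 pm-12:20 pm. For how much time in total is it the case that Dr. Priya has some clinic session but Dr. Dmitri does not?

First set merges to 5:10 am–7:50 am, 8:10 am–9:10 am, 9:40 am–10:30 am, 10:40 am–1:00 pm.
Second set merges to 6:40 am–9:20 am, 10:10 am–10:20 am, 12:10 pm–12:20 pm.
A \ B = 5:10 am–6:40 am, 9:40 am–10:10 am, 10:20 am–10:30 am, 10:40 am–12:10 pm, 12:20 pm–1:00 pm.
Total: 1 h 30 min + 30 min + 10 min + 1 h 30 min + 40 min = 4 h 20 min.

4 h 20 min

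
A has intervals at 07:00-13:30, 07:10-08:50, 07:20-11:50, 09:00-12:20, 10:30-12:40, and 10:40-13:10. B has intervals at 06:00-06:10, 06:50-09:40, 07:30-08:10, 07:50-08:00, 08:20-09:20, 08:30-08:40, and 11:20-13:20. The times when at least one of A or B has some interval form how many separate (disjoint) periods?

Merge the first list: 07:00–13:30.
Merge the second list: 06:00–06:10, 06:50–09:40, 11:20–13:20.
A ∪ B = 06:00–06:10, 06:50–13:30.
That is 2 disjoint pieces.

2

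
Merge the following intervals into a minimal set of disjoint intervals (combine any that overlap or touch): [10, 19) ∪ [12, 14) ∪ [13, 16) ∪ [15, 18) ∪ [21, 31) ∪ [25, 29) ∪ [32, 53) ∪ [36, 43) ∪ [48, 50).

[12, 14) overlaps/touches [10, 19) → extend to [10, 19).
[13, 16) overlaps/touches [10, 19) → extend to [10, 19).
[15, 18) overlaps/touches [10, 19) → extend to [10, 19).
[21, 31) is disjoint → start new block.
[25, 29) overlaps/touches [21, 31) → extend to [21, 31).
[32, 53) is disjoint → start new block.
[36, 43) overlaps/touches [32, 53) → extend to [32, 53).
[48, 50) overlaps/touches [32, 53) → extend to [32, 53).

[10, 19) ∪ [21, 31) ∪ [32, 53)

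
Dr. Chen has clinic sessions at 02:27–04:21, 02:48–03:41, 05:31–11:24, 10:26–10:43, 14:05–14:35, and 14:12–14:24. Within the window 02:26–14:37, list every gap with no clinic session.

02:26–02:27, 04:21–05:31, 11:24–14:05, 14:35–14:37

The merged coverage is 02:27–04:21, 05:31–11:24, 14:05–14:35.
Complement within 02:26–14:37: 02:26–02:27, 04:21–05:31, 11:24–14:05, 14:35–14:37.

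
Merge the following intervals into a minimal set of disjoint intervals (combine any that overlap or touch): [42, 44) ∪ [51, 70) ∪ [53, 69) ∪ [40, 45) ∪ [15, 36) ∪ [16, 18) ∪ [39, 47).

[15, 36) ∪ [39, 47) ∪ [51, 70)

Sort by start: [15, 36), [16, 18), [39, 47), [40, 45), [42, 44), [51, 70), [53, 69).
[16, 18) overlaps/touches [15, 36) → extend to [15, 36).
[39, 47) is disjoint → start new block.
[40, 45) overlaps/touches [39, 47) → extend to [39, 47).
[42, 44) overlaps/touches [39, 47) → extend to [39, 47).
[51, 70) is disjoint → start new block.
[53, 69) overlaps/touches [51, 70) → extend to [51, 70).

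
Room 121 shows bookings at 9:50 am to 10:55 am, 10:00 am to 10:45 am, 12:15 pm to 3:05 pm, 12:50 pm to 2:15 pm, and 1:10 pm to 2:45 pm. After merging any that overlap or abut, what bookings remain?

10:00 am–10:45 am overlaps/touches 9:50 am–10:55 am → extend to 9:50 am–10:55 am.
12:15 pm–3:05 pm is disjoint → start new block.
12:50 pm–2:15 pm overlaps/touches 12:15 pm–3:05 pm → extend to 12:15 pm–3:05 pm.
1:10 pm–2:45 pm overlaps/touches 12:15 pm–3:05 pm → extend to 12:15 pm–3:05 pm.

9:50 am–10:55 am, 12:15 pm–3:05 pm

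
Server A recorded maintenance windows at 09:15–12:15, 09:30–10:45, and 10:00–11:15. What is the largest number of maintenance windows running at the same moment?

Walk the sorted start/end points keeping a running depth.
The depth first hits 3 at 10:00.

3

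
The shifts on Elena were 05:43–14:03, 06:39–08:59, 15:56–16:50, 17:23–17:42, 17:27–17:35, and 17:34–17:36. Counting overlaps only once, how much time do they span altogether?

9 h 33 min

Merged: 05:43-14:03, 15:56-16:50, 17:23-17:42.
Lengths: 8 h 20 min + 54 min + 19 min = 9 h 33 min.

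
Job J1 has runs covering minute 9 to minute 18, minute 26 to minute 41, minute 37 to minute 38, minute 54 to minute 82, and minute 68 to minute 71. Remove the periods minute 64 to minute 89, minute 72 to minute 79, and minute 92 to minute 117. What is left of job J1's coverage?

minute 9 to minute 18, minute 26 to minute 41, minute 54 to minute 64

A, merged: minute 9 to minute 18, minute 26 to minute 41, minute 54 to minute 82.
B, merged: minute 64 to minute 89, minute 92 to minute 117.
minute 9 to minute 18: no B overlap → unchanged.
minute 26 to minute 41: no B overlap → unchanged.
minute 54 to minute 82 minus B → minute 54 to minute 64.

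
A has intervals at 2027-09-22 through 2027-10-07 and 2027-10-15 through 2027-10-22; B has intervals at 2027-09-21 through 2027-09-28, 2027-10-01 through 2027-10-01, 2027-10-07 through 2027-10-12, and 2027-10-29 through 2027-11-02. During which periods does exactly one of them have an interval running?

2027-09-21 through 2027-09-21, 2027-09-29 through 2027-09-30, 2027-10-02 through 2027-10-06, 2027-10-08 through 2027-10-12, 2027-10-15 through 2027-10-22, 2027-10-29 through 2027-11-02

Only in the first: 2027-09-29 through 2027-09-30, 2027-10-02 through 2027-10-06, 2027-10-15 through 2027-10-22.
Only in the second: 2027-09-21 through 2027-09-21, 2027-10-08 through 2027-10-12, 2027-10-29 through 2027-11-02.
Together these are the periods covered by exactly one.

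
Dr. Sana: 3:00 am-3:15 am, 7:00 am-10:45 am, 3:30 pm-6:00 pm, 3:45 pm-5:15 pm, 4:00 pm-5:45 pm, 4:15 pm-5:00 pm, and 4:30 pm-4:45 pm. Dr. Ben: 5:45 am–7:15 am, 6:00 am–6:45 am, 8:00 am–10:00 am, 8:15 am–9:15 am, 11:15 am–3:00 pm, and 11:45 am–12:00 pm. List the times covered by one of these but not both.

A, merged: 3:00 am–3:15 am, 7:00 am–10:45 am, 3:30 pm–6:00 pm.
B, merged: 5:45 am–7:15 am, 8:00 am–10:00 am, 11:15 am–3:00 pm.
A but not B: 3:00 am–3:15 am, 7:15 am–8:00 am, 10:00 am–10:45 am, 3:30 pm–6:00 pm.
B but not A: 5:45 am–7:00 am, 11:15 am–3:00 pm.
Combining gives A △ B.

3:00 am–3:15 am, 5:45 am–7:00 am, 7:15 am–8:00 am, 10:00 am–10:45 am, 11:15 am–3:00 pm, 3:30 pm–6:00 pm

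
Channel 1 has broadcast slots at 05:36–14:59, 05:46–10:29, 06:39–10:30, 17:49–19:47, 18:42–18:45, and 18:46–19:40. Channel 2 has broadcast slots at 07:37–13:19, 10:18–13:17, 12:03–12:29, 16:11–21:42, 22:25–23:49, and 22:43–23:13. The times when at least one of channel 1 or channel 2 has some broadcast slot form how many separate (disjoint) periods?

3

Merge the first list: 05:36–14:59, 17:49–19:47.
Merge the second list: 07:37–13:19, 16:11–21:42, 22:25–23:49.
A ∪ B = 05:36–14:59, 16:11–21:42, 22:25–23:49.
That is 3 disjoint pieces.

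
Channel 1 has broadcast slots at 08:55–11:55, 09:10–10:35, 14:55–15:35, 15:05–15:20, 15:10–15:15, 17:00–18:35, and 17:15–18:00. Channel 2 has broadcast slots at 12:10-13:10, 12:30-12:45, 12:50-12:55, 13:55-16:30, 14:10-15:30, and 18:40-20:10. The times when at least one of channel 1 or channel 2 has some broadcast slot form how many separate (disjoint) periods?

A, merged: 08:55–11:55, 14:55–15:35, 17:00–18:35.
B, merged: 12:10–13:10, 13:55–16:30, 18:40–20:10.
A ∪ B = 08:55–11:55, 12:10–13:10, 13:55–16:30, 17:00–18:35, 18:40–20:10.
That is 5 disjoint pieces.

5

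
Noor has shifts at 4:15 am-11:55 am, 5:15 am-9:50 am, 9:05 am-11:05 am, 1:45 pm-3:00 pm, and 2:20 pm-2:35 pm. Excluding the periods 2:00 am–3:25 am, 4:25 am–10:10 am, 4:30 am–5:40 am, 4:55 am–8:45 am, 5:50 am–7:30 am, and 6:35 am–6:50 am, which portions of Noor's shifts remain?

First set merges to 4:15 am–11:55 am, 1:45 pm–3:00 pm.
Second set merges to 2:00 am–3:25 am, 4:25 am–10:10 am.
4:15 am–11:55 am minus B → 4:15 am–4:25 am, 10:10 am–11:55 am.
1:45 pm–3:00 pm: no B overlap → unchanged.

4:15 am–4:25 am, 10:10 am–11:55 am, 1:45 pm–3:00 pm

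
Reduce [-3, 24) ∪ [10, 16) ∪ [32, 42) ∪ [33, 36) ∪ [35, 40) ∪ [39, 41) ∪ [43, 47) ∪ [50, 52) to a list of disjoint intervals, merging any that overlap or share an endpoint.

[10, 16) overlaps/touches [-3, 24) → extend to [-3, 24).
[32, 42) is disjoint → start new block.
[33, 36) overlaps/touches [32, 42) → extend to [32, 42).
[35, 40) overlaps/touches [32, 42) → extend to [32, 42).
[39, 41) overlaps/touches [32, 42) → extend to [32, 42).
[43, 47) is disjoint → start new block.
[50, 52) is disjoint → start new block.

[-3, 24) ∪ [32, 42) ∪ [43, 47) ∪ [50, 52)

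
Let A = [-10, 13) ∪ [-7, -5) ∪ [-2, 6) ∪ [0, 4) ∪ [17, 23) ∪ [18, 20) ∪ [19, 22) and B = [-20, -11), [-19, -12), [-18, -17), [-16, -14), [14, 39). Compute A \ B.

A, merged: [-10, 13), [17, 23).
B, merged: [-20, -11), [14, 39).
[-10, 13): no B overlap → unchanged.
[17, 23): fully covered by B → removed.

[-10, 13)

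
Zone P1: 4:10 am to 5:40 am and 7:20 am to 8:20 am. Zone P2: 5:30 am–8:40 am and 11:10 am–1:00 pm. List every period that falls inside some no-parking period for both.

5:30 am–5:40 am, 7:20 am–8:20 am

4:10 am–5:40 am meets the second set on 5:30 am–5:40 am.
7:20 am–8:20 am meets the second set on 7:20 am–8:20 am.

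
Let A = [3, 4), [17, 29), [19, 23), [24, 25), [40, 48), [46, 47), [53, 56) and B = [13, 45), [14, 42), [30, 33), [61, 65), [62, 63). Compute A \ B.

A, merged: [3, 4), [17, 29), [40, 48), [53, 56).
B, merged: [13, 45), [61, 65).
[3, 4): no B overlap → unchanged.
[17, 29): fully covered by B → removed.
[40, 48) minus B → [45, 48).
[53, 56): no B overlap → unchanged.

[3, 4) ∪ [45, 48) ∪ [53, 56)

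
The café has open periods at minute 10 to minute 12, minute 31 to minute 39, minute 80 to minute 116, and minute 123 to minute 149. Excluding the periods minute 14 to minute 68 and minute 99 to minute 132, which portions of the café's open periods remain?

minute 10 to minute 12: nothing removed.
minute 31 to minute 39: entirely removed.
minute 80 to minute 116 \ B = minute 80 to minute 99.
minute 123 to minute 149 \ B = minute 132 to minute 149.

minute 10 to minute 12, minute 80 to minute 99, minute 132 to minute 149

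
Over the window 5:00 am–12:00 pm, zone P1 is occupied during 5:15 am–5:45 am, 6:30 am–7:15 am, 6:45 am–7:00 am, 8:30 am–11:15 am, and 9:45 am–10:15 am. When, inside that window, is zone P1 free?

5:00 am–5:15 am, 5:45 am–6:30 am, 7:15 am–8:30 am, 11:15 am–12:00 pm

After merging, the occupied span is 5:15 am–5:45 am, 6:30 am–7:15 am, 8:30 am–11:15 am.
Uncovered inside 5:00 am–12:00 pm: 5:00 am–5:15 am, 5:45 am–6:30 am, 7:15 am–8:30 am, 11:15 am–12:00 pm.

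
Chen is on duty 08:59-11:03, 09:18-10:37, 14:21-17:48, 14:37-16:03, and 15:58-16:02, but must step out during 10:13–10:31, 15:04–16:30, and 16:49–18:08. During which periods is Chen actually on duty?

08:59–10:13, 10:31–11:03, 14:21–15:04, 16:30–16:49

First set merges to 08:59–11:03, 14:21–17:48.
08:59–11:03 \ B = 08:59–10:13, 10:31–11:03.
14:21–17:48 \ B = 14:21–15:04, 16:30–16:49.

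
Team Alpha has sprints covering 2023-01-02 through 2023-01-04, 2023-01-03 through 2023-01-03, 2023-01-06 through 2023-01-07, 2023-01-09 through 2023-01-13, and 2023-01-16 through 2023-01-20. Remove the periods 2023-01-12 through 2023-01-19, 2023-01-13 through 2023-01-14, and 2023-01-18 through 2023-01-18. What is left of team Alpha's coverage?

2023-01-02 through 2023-01-04, 2023-01-06 through 2023-01-07, 2023-01-09 through 2023-01-11, 2023-01-20 through 2023-01-20

Merge the first list: 2023-01-02 through 2023-01-04, 2023-01-06 through 2023-01-07, 2023-01-09 through 2023-01-13, 2023-01-16 through 2023-01-20.
Merge the second list: 2023-01-12 through 2023-01-19.
2023-01-02 through 2023-01-04 is untouched.
2023-01-06 through 2023-01-07 is untouched.
2023-01-09 through 2023-01-13 with B removed leaves 2023-01-09 through 2023-01-11.
2023-01-16 through 2023-01-20 with B removed leaves 2023-01-20 through 2023-01-20.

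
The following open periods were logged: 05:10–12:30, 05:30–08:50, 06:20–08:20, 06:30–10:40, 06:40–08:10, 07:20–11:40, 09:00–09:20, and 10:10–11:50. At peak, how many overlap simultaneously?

Sweep endpoints in order; track running count of active intervals.
Peak of 6 reached at 07:20.

6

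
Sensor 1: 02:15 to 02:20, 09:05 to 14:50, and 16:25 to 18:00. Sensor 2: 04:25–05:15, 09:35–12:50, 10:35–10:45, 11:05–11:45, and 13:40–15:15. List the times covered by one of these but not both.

02:15-02:20, 04:25-05:15, 09:05-09:35, 12:50-13:40, 14:50-15:15, 16:25-18:00

Merge the second list: 04:25-05:15, 09:35-12:50, 13:40-15:15.
A but not B: 02:15-02:20, 09:05-09:35, 12:50-13:40, 16:25-18:00.
B but not A: 04:25-05:15, 14:50-15:15.
Combining gives A △ B.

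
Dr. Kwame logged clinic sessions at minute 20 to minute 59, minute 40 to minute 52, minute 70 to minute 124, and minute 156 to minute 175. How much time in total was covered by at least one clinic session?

112 minutes

Merged: minute 20 to minute 59, minute 70 to minute 124, minute 156 to minute 175.
Lengths: 39 minutes + 54 minutes + 19 minutes = 112 minutes.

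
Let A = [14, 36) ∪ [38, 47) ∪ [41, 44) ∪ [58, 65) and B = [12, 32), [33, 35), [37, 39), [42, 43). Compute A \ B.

[32, 33) ∪ [35, 36) ∪ [39, 42) ∪ [43, 47) ∪ [58, 65)

Merge the first list: [14, 36), [38, 47), [58, 65).
[14, 36) \ B = [32, 33), [35, 36).
[38, 47) \ B = [39, 42), [43, 47).
[58, 65): nothing removed.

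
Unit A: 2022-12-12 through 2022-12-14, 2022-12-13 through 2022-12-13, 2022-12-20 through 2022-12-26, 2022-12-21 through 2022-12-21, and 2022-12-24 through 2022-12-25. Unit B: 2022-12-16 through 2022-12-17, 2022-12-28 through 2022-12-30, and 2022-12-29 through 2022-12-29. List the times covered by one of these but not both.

A, merged: 2022-12-12 through 2022-12-14, 2022-12-20 through 2022-12-26.
B, merged: 2022-12-16 through 2022-12-17, 2022-12-28 through 2022-12-30.
A but not B: 2022-12-12 through 2022-12-14, 2022-12-20 through 2022-12-26.
B but not A: 2022-12-16 through 2022-12-17, 2022-12-28 through 2022-12-30.
Combining gives A △ B.

2022-12-12 through 2022-12-14, 2022-12-16 through 2022-12-17, 2022-12-20 through 2022-12-26, 2022-12-28 through 2022-12-30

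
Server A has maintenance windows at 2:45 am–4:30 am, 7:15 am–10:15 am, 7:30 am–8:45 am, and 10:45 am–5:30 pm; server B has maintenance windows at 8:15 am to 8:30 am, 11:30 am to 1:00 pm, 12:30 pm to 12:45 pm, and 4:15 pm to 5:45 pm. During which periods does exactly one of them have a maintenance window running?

2:45 am-4:30 am, 7:15 am-8:15 am, 8:30 am-10:15 am, 10:45 am-11:30 am, 1:00 pm-4:15 pm, 5:30 pm-5:45 pm

Merge the first list: 2:45 am-4:30 am, 7:15 am-10:15 am, 10:45 am-5:30 pm.
Merge the second list: 8:15 am-8:30 am, 11:30 am-1:00 pm, 4:15 pm-5:45 pm.
A but not B: 2:45 am-4:30 am, 7:15 am-8:15 am, 8:30 am-10:15 am, 10:45 am-11:30 am, 1:00 pm-4:15 pm.
B but not A: 5:30 pm-5:45 pm.
Combining gives A △ B.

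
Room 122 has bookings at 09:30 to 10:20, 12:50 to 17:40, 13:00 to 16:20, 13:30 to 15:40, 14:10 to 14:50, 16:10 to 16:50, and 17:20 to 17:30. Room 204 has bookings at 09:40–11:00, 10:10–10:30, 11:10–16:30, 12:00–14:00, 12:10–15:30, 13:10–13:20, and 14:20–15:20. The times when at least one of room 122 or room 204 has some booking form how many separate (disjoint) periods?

A, merged: 09:30-10:20, 12:50-17:40.
B, merged: 09:40-11:00, 11:10-16:30.
A ∪ B = 09:30-11:00, 11:10-17:40.
That is 2 disjoint pieces.

2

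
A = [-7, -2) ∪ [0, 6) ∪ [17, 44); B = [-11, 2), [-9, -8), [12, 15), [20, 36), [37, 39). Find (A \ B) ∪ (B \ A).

B, merged: [-11, 2), [12, 15), [20, 36), [37, 39).
A but not B: [2, 6), [17, 20), [36, 37), [39, 44).
B but not A: [-11, -7), [-2, 0), [12, 15).
Combining gives A △ B.

[-11, -7) ∪ [-2, 0) ∪ [2, 6) ∪ [12, 15) ∪ [17, 20) ∪ [36, 37) ∪ [39, 44)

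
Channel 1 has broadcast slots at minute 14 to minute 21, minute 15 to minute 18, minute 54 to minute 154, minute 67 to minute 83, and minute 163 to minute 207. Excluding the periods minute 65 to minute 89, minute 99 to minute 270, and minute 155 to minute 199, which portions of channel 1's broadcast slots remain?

minute 14 to minute 21, minute 54 to minute 65, minute 89 to minute 99

A, merged: minute 14 to minute 21, minute 54 to minute 154, minute 163 to minute 207.
B, merged: minute 65 to minute 89, minute 99 to minute 270.
minute 14 to minute 21 is untouched.
minute 54 to minute 154 with B removed leaves minute 54 to minute 65, minute 89 to minute 99.
minute 163 to minute 207 lies entirely inside B → drops out.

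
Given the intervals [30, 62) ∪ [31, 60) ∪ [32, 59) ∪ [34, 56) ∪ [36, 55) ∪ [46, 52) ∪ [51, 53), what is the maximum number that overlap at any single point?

7

Walk the sorted start/end points keeping a running depth.
The depth first hits 7 at 51.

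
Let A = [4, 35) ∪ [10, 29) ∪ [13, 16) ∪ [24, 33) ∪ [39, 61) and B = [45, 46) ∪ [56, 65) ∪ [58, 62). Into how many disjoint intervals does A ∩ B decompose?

A, merged: [4, 35), [39, 61).
B, merged: [45, 46), [56, 65).
A ∩ B = [45, 46), [56, 61).
That is 2 disjoint pieces.

2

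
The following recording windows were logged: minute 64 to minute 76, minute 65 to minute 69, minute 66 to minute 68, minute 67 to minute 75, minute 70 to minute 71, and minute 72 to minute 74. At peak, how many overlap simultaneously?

4

At minute 67, 4 of the intervals are simultaneously active.
No point has more.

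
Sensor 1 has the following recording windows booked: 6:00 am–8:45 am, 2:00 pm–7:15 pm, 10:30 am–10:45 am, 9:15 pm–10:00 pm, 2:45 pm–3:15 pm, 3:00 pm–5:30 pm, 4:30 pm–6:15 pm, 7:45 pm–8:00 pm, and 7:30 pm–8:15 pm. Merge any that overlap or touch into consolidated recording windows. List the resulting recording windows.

6:00 am–8:45 am, 10:30 am–10:45 am, 2:00 pm–7:15 pm, 7:30 pm–8:15 pm, 9:15 pm–10:00 pm

Sort by start: 6:00 am–8:45 am, 10:30 am–10:45 am, 2:00 pm–7:15 pm, 2:45 pm–3:15 pm, 3:00 pm–5:30 pm, 4:30 pm–6:15 pm, 7:30 pm–8:15 pm, 7:45 pm–8:00 pm, 9:15 pm–10:00 pm.
10:30 am–10:45 am is disjoint → start new block.
2:00 pm–7:15 pm is disjoint → start new block.
2:45 pm–3:15 pm overlaps/touches 2:00 pm–7:15 pm → extend to 2:00 pm–7:15 pm.
3:00 pm–5:30 pm overlaps/touches 2:00 pm–7:15 pm → extend to 2:00 pm–7:15 pm.
4:30 pm–6:15 pm overlaps/touches 2:00 pm–7:15 pm → extend to 2:00 pm–7:15 pm.
7:30 pm–8:15 pm is disjoint → start new block.
7:45 pm–8:00 pm overlaps/touches 7:30 pm–8:15 pm → extend to 7:30 pm–8:15 pm.
9:15 pm–10:00 pm is disjoint → start new block.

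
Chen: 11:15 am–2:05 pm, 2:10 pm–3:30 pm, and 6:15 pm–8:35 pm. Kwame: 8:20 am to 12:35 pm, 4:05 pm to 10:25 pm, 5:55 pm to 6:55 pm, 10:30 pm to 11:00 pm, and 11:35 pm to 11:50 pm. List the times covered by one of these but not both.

Second set merges to 8:20 am-12:35 pm, 4:05 pm-10:25 pm, 10:30 pm-11:00 pm, 11:35 pm-11:50 pm.
A \ B = 12:35 pm-2:05 pm, 2:10 pm-3:30 pm.
B \ A = 8:20 am-11:15 am, 4:05 pm-6:15 pm, 8:35 pm-10:25 pm, 10:30 pm-11:00 pm, 11:35 pm-11:50 pm.
Union of the two gives the symmetric difference.

8:20 am-11:15 am, 12:35 pm-2:05 pm, 2:10 pm-3:30 pm, 4:05 pm-6:15 pm, 8:35 pm-10:25 pm, 10:30 pm-11:00 pm, 11:35 pm-11:50 pm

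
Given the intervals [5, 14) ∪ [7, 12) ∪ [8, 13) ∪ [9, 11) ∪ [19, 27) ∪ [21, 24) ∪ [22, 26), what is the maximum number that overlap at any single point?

At 9, 4 of the intervals are simultaneously active.
No point has more.

4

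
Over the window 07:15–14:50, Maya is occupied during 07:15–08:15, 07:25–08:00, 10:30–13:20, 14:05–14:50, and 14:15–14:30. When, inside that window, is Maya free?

08:15-10:30, 13:20-14:05

Covered (merged): 07:15-08:15, 10:30-13:20, 14:05-14:50.
Uncovered inside 07:15-14:50: 08:15-10:30, 13:20-14:05.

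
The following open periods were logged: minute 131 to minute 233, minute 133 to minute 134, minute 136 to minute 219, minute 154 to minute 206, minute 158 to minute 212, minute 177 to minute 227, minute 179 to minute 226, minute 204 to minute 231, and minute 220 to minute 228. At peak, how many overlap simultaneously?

At minute 204, 7 of the intervals are simultaneously active.
No point has more.

7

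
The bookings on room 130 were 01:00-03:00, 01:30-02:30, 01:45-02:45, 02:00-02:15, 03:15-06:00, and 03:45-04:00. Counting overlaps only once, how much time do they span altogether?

4 h 45 min

Merged: 01:00–03:00, 03:15–06:00.
Lengths: 2 h + 2 h 45 min = 4 h 45 min.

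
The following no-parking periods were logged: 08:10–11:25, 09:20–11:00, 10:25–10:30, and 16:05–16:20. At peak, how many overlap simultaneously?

3

At 10:25, 3 of the intervals are simultaneously active.
No point has more.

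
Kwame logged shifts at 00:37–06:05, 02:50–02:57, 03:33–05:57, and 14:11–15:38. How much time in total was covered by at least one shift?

Merged: 00:37–06:05, 14:11–15:38.
Lengths: 5 h 28 min + 1 h 27 min = 6 h 55 min.

6 h 55 min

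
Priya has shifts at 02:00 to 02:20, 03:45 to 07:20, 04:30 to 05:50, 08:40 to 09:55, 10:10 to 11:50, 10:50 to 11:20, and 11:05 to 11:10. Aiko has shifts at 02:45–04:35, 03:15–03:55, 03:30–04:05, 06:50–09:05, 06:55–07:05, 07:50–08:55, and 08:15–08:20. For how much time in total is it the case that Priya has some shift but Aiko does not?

Merge the first list: 02:00–02:20, 03:45–07:20, 08:40–09:55, 10:10–11:50.
Merge the second list: 02:45–04:35, 06:50–09:05.
A \ B = 02:00–02:20, 04:35–06:50, 09:05–09:55, 10:10–11:50.
Total: 20 min + 2 h 15 min + 50 min + 1 h 40 min = 5 h 5 min.

5 h 5 min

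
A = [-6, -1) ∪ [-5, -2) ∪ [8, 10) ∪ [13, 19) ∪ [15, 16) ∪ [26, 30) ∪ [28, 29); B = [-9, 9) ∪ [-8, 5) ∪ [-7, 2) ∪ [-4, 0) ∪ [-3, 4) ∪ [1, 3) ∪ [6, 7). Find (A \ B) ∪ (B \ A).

A, merged: [-6, -1), [8, 10), [13, 19), [26, 30).
B, merged: [-9, 9).
A \ B = [9, 10), [13, 19), [26, 30).
B \ A = [-9, -6), [-1, 8).
Union of the two gives the symmetric difference.

[-9, -6) ∪ [-1, 8) ∪ [9, 10) ∪ [13, 19) ∪ [26, 30)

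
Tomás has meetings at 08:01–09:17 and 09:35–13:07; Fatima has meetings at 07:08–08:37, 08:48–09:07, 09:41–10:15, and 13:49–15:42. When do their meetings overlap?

08:01–08:37, 08:48–09:07, 09:41–10:15

08:01–09:17 overlaps B on 08:01–08:37, 08:48–09:07.
09:35–13:07 overlaps B on 09:41–10:15.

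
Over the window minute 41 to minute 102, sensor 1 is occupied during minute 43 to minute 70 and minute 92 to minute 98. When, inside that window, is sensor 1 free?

minute 41 to minute 43, minute 70 to minute 92, minute 98 to minute 102

After merging, the occupied span is minute 43 to minute 70, minute 92 to minute 98.
Uncovered inside minute 41 to minute 102: minute 41 to minute 43, minute 70 to minute 92, minute 98 to minute 102.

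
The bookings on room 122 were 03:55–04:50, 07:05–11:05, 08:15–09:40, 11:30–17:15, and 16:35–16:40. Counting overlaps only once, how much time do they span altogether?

Merged: 03:55-04:50, 07:05-11:05, 11:30-17:15.
Lengths: 55 min + 4 h + 5 h 45 min = 10 h 40 min.

10 h 40 min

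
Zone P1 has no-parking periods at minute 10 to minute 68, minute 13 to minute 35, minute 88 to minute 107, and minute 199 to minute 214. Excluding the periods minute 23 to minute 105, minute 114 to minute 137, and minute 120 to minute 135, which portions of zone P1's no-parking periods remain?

A, merged: minute 10 to minute 68, minute 88 to minute 107, minute 199 to minute 214.
B, merged: minute 23 to minute 105, minute 114 to minute 137.
minute 10 to minute 68 with B removed leaves minute 10 to minute 23.
minute 88 to minute 107 with B removed leaves minute 105 to minute 107.
minute 199 to minute 214 is untouched.

minute 10 to minute 23, minute 105 to minute 107, minute 199 to minute 214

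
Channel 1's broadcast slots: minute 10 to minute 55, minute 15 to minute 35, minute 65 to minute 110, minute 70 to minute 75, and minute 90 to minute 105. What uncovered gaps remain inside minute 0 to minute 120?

minute 0 to minute 10, minute 55 to minute 65, minute 110 to minute 120

The merged coverage is minute 10 to minute 55, minute 65 to minute 110.
Gaps within minute 0 to minute 120: minute 0 to minute 10, minute 55 to minute 65, minute 110 to minute 120.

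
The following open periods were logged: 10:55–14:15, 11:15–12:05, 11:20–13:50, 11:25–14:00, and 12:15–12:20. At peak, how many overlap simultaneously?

At 11:25, 4 of the intervals are simultaneously active.
No point has more.

4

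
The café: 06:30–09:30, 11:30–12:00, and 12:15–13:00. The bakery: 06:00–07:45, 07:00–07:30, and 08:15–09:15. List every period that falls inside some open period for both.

Second set merges to 06:00–07:45, 08:15–09:15.
06:30–09:30 meets the second set on 06:30–07:45, 08:15–09:15.
11:30–12:00: no overlap with the second set.
12:15–13:00: no overlap with the second set.

06:30–07:45, 08:15–09:15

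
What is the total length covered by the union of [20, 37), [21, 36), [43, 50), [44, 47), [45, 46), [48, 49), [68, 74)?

30

Merged: [20, 37), [43, 50), [68, 74).
Lengths: 17 + 7 + 6 = 30.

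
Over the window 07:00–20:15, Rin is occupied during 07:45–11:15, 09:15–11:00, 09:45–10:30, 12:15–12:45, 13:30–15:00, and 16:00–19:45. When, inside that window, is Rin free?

07:00–07:45, 11:15–12:15, 12:45–13:30, 15:00–16:00, 19:45–20:15

After merging, the occupied span is 07:45–11:15, 12:15–12:45, 13:30–15:00, 16:00–19:45.
Gaps within 07:00–20:15: 07:00–07:45, 11:15–12:15, 12:45–13:30, 15:00–16:00, 19:45–20:15.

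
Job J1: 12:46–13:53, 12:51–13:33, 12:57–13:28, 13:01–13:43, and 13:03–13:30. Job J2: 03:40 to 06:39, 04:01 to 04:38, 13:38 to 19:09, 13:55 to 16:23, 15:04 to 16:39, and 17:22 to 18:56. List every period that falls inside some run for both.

Merge the first list: 12:46–13:53.
Merge the second list: 03:40–06:39, 13:38–19:09.
12:46–13:53 meets the second set on 13:38–13:53.

13:38–13:53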